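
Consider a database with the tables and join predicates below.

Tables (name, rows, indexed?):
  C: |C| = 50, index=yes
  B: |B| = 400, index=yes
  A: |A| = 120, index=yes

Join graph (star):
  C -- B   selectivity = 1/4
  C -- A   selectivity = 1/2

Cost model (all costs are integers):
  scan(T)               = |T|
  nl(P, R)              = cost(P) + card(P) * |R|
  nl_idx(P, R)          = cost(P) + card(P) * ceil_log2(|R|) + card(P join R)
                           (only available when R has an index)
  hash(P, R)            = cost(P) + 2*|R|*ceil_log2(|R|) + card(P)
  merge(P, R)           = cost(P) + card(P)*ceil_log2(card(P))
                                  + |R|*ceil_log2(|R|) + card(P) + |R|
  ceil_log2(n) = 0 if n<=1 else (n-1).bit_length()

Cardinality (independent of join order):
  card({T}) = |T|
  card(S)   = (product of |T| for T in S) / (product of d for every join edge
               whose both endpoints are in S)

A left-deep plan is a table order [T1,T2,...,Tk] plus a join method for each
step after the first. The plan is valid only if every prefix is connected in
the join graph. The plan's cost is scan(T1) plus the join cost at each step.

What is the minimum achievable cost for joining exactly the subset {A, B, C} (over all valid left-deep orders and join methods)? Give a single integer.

Selinger DP over subsets of {A,B,C}:
  {C}: scan cost=50, card=50
  {B}: scan cost=400, card=400
  {A}: scan cost=120, card=120
  {BC}: card=5000; try (C,hash)→1400, (B,merge)→4400, (C,merge)→4750, (B,nl_idx)→5500, (B,hash)→7300, (C,nl_idx)→7800 …(+2); best=1400 via (C,hash)
  {AC}: card=3000; try (C,hash)→840, (A,merge)→1360, (C,merge)→1430, (A,hash)→1780, (A,nl_idx)→3400, (C,nl_idx)→3840 …(+2); best=840 via (C,hash)
  {ABC}: card=300000; try (A,hash)→8080, (B,hash)→11040, (B,merge)→43840, (A,merge)→72360, (B,nl_idx)→327840, (A,nl_idx)→336400 …(+2); best=8080 via (A,hash)

8080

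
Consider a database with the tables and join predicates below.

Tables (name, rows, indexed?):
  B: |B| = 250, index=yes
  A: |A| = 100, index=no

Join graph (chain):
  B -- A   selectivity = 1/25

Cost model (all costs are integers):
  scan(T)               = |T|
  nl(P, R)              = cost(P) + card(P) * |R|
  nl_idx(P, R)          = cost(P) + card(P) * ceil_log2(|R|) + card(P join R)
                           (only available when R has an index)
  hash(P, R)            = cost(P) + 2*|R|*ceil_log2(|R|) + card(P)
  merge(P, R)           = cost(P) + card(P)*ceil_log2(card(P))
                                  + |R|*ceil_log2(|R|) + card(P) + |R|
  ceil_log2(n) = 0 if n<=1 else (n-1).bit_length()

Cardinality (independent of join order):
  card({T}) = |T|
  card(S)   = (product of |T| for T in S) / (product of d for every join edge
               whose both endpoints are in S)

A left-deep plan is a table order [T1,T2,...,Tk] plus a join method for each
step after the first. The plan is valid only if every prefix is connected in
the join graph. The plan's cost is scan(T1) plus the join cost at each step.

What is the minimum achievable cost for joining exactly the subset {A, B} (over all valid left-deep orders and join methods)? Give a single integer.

Selinger DP over subsets of {A,B}:
  {B}: scan cost=250, card=250
  {A}: scan cost=100, card=100
  {AB}: card=1000; try (B,nl_idx)→1900, (A,hash)→1900, (B,merge)→3150, (A,merge)→3300, (B,hash)→4200, (B,nl)→25100 …(+1); best=1900 via (B,nl_idx)

1900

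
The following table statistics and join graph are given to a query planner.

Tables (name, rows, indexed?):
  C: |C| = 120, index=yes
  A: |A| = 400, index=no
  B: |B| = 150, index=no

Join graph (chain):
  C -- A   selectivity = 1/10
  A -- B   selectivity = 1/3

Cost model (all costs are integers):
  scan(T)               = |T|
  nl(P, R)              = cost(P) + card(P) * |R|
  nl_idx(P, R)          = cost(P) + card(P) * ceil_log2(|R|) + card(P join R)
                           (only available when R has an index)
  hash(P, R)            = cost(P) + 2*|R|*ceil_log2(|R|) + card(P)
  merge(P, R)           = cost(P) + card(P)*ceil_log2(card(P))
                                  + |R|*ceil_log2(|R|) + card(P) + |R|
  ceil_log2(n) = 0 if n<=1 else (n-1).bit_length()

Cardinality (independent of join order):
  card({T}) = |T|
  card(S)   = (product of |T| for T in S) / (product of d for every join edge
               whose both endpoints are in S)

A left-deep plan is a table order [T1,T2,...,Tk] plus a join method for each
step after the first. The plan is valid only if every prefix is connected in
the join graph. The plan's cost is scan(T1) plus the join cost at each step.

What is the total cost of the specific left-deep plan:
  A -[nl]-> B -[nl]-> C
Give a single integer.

step 1: scan A: cost=400, card=400
step 2: join B via nl
    card(P join B) = 400*150/(3) = 20000
    cost = 400 + 400*150 = 60400
step 3: join C via nl
    card(P join C) = 20000*120/(10) = 240000
    cost = 60400 + 20000*120 = 2460400

2460400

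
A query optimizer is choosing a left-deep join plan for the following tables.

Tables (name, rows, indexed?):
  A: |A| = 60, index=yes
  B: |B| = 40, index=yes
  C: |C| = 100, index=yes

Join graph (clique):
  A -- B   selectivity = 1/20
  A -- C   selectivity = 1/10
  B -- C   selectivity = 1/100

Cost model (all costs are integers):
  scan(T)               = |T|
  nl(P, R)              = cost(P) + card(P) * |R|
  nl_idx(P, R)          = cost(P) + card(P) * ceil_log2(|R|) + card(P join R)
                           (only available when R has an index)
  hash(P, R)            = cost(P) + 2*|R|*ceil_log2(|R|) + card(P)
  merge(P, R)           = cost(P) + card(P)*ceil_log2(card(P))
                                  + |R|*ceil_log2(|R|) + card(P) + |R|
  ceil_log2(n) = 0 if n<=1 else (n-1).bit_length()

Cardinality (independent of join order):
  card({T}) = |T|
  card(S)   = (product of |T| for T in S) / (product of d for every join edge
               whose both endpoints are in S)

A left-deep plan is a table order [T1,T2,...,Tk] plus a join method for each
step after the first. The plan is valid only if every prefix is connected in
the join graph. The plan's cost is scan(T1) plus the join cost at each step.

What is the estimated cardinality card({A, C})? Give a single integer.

600

Tables in S: A(60), C(100)
Edges inside S: A-C(d=10)
numerator = 60 * 100 = 6000
denominator = 10 = 10
card(S) = 6000 / 10 = 600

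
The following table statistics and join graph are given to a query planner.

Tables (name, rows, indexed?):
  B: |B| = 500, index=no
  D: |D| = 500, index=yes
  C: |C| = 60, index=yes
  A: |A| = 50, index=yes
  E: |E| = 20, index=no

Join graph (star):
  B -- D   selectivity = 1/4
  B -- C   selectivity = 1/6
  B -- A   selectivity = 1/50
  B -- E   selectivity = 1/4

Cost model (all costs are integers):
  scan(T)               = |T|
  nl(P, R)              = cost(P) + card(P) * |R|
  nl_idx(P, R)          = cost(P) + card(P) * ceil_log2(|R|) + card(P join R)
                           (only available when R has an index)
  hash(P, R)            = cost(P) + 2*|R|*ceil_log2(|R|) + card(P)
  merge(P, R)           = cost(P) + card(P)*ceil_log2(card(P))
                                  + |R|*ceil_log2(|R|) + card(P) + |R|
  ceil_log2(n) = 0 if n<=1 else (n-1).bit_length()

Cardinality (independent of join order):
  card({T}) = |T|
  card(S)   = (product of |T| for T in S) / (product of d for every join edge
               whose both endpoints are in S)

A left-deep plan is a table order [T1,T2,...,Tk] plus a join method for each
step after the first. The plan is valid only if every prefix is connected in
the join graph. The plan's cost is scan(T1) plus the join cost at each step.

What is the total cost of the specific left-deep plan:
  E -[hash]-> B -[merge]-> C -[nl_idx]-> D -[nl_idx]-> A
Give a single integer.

step 1: scan E: cost=20, card=20
step 2: join B via hash
    card(P join B) = 20*500/(4) = 2500
    cost = 20 + 2*500*9 + 20 = 9040
step 3: join C via merge
    card(P join C) = 2500*60/(6) = 25000
    cost = 9040 + 2500*12 + 60*6 + 2500 + 60 = 41960
step 4: join D via nl_idx
    card(P join D) = 25000*500/(4) = 3125000
    cost = 41960 + 25000*9 + 3125000 = 3391960
step 5: join A via nl_idx
    card(P join A) = 3125000*50/(50) = 3125000
    cost = 3391960 + 3125000*6 + 3125000 = 25266960

25266960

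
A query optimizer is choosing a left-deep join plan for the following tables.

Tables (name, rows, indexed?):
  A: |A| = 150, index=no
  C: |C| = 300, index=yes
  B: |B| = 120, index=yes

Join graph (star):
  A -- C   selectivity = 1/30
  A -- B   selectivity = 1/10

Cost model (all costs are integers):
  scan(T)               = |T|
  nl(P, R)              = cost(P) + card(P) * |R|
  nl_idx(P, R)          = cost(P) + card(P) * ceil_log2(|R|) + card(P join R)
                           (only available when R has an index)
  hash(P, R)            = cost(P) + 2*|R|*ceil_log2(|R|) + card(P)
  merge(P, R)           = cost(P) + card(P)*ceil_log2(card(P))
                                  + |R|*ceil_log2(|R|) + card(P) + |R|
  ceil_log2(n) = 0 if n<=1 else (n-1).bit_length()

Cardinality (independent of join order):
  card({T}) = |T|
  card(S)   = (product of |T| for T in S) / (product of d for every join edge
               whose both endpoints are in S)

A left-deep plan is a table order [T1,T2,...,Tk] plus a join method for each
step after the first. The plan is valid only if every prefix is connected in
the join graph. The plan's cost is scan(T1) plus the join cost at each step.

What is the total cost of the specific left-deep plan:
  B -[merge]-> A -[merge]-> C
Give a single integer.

step 1: scan B: cost=120, card=120
step 2: join A via merge
    card(P join A) = 120*150/(10) = 1800
    cost = 120 + 120*7 + 150*8 + 120 + 150 = 2430
step 3: join C via merge
    card(P join C) = 1800*300/(30) = 18000
    cost = 2430 + 1800*11 + 300*9 + 1800 + 300 = 27030

27030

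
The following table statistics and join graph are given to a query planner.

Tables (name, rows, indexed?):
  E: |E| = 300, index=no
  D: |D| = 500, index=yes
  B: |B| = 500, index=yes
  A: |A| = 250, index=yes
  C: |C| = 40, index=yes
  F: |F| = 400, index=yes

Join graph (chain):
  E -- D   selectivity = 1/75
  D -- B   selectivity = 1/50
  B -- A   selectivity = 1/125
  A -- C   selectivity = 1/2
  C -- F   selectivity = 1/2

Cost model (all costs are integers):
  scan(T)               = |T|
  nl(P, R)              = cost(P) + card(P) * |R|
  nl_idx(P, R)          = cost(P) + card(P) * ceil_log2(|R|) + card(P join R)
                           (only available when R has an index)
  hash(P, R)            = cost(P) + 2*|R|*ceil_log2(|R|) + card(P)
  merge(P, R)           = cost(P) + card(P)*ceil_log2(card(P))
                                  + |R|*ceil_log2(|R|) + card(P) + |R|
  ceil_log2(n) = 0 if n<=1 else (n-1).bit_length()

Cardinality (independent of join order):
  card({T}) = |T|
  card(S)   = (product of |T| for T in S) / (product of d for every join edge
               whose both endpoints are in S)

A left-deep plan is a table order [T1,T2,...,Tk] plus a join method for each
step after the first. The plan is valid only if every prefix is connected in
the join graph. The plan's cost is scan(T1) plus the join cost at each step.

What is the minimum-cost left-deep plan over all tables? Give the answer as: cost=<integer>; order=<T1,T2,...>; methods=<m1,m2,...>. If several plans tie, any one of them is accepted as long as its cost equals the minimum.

Selinger DP (subsets sized 1..n):
  {E}: scan cost=300, card=300
  {D}: scan cost=500, card=500
  {B}: scan cost=500, card=500
  {A}: scan cost=250, card=250
  {C}: scan cost=40, card=40
  {F}: scan cost=400, card=400
  {DE}: card=2000; try (D,nl_idx)→5000, (E,hash)→6400, (D,merge)→8300, (E,merge)→8500, (D,hash)→9600, (D,nl)→150300 …(+1); best=5000 via (D,nl_idx)
  {BD}: card=5000; try (D,hash)→10000, (D,nl_idx)→10000, (B,hash)→10000, (B,nl_idx)→10000, (D,merge)→10500, (B,merge)→10500 …(+2); best=10000 via (D,hash)
  {AB}: card=1000; try (B,nl_idx)→3500, (A,hash)→5000, (A,nl_idx)→5500, (B,merge)→7500, (A,merge)→7750, (B,hash)→9500 …(+2); best=3500 via (B,nl_idx)
  {AC}: card=5000; try (C,hash)→980, (A,merge)→2570, (C,merge)→2780, (A,hash)→4080, (A,nl_idx)→5360, (C,nl_idx)→6750 …(+2); best=980 via (C,hash)
  {CF}: card=8000; try (C,hash)→1280, (F,merge)→4320, (C,merge)→4680, (F,hash)→7280, (F,nl_idx)→8400, (C,nl_idx)→10800 …(+2); best=1280 via (C,hash)
  {BDE}: card=20000; try (B,hash)→16000, (E,hash)→20400, (B,merge)→34000, (B,nl_idx)→43000, (E,merge)→83000, (B,nl)→1005000 …(+1); best=16000 via (B,hash)
  {ABD}: card=10000; try (D,hash)→13500, (A,hash)→19000, (D,merge)→19500, (D,nl_idx)→22500, (A,nl_idx)→60000, (A,merge)→82250 …(+2); best=13500 via (D,hash)
  {ABC}: card=20000; try (C,hash)→4980, (C,merge)→14780, (B,hash)→14980, (C,nl_idx)→29500, (C,nl)→43500, (B,nl_idx)→65980 …(+2); best=4980 via (C,hash)
  {ACF}: card=1000000; try (F,hash)→13180, (A,hash)→13280, (F,merge)→74980, (A,merge)→115530, (F,nl_idx)→1045980, (A,nl_idx)→1065280 …(+2); best=13180 via (F,hash)
  {ABDE}: card=40000; try (E,hash)→28900, (A,hash)→40000, (E,merge)→166500, (A,nl_idx)→216000, (A,merge)→338250, (E,nl)→3013500 …(+1); best=28900 via (E,hash)
  {ABCD}: card=200000; try (C,hash)→23980, (D,hash)→33980, (C,merge)→163780, (C,nl_idx)→273500, (D,merge)→329980, (D,nl_idx)→384980 …(+2); best=23980 via (C,hash)
  {ABCF}: card=4000000; try (F,hash)→32180, (F,merge)→328980, (B,hash)→1022180, (F,nl_idx)→4184980, (F,nl)→8004980, (B,nl_idx)→13013180 …(+2); best=32180 via (F,hash)
  {ABCDE}: card=800000; try (C,hash)→69380, (E,hash)→229380, (C,merge)→709180, (C,nl_idx)→1068900, (C,nl)→1628900, (E,merge)→3826980 …(+1); best=69380 via (C,hash)
  {ABCDF}: card=40000000; try (F,hash)→231180, (F,merge)→3827980, (D,hash)→4041180, (F,nl_idx)→41823980, (D,nl_idx)→76032180, (F,nl)→80023980 …(+2); best=231180 via (F,hash)
  {ABCDEF}: card=160000000; try (F,hash)→876580, (F,merge)→16873380, (E,hash)→40236580, (F,nl_idx)→167269380, (F,nl)→320069380, (E,merge)→1080234180 …(+1); best=876580 via (F,hash)

cost=876580; order=A,B,D,E,C,F; methods=nl_idx,hash,hash,hash,hash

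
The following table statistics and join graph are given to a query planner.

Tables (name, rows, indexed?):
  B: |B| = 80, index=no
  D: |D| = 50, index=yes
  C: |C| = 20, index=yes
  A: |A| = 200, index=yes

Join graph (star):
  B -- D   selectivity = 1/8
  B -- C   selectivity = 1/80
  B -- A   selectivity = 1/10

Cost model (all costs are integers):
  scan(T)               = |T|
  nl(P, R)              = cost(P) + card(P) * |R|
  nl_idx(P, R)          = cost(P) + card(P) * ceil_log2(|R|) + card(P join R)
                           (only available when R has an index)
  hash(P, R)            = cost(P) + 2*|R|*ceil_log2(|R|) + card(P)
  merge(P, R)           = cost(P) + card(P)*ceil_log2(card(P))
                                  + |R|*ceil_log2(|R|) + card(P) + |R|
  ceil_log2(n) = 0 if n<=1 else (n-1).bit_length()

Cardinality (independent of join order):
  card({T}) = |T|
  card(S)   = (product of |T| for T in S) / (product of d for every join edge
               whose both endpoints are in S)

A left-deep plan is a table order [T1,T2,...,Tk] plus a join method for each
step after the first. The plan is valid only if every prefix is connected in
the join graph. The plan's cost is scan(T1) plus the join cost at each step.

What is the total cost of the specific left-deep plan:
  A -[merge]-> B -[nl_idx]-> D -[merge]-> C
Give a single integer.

172360

step 1: scan A: cost=200, card=200
step 2: join B via merge
    card(P join B) = 200*80/(10) = 1600
    cost = 200 + 200*8 + 80*7 + 200 + 80 = 2640
step 3: join D via nl_idx
    card(P join D) = 1600*50/(8) = 10000
    cost = 2640 + 1600*6 + 10000 = 22240
step 4: join C via merge
    card(P join C) = 10000*20/(80) = 2500
    cost = 22240 + 10000*14 + 20*5 + 10000 + 20 = 172360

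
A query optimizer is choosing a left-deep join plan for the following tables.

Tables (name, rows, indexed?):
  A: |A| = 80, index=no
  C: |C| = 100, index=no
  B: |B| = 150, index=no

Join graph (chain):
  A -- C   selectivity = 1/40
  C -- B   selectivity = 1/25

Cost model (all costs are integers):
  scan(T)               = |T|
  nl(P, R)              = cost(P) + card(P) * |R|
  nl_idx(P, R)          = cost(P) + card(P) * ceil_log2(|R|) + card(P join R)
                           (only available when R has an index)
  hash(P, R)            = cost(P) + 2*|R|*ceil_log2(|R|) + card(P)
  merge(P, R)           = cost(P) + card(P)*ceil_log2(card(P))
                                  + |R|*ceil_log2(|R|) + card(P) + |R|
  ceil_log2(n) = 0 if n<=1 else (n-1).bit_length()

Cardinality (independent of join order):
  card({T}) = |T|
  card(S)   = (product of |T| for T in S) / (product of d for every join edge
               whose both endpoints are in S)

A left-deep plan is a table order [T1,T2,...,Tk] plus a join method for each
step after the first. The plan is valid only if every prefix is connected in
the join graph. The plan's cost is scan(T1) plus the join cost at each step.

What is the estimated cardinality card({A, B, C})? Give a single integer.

Tables in S: A(80), B(150), C(100)
Edges inside S: A-C(d=40), C-B(d=25)
numerator = 80 * 150 * 100 = 1200000
denominator = 40 * 25 = 1000
card(S) = 1200000 / 1000 = 1200

1200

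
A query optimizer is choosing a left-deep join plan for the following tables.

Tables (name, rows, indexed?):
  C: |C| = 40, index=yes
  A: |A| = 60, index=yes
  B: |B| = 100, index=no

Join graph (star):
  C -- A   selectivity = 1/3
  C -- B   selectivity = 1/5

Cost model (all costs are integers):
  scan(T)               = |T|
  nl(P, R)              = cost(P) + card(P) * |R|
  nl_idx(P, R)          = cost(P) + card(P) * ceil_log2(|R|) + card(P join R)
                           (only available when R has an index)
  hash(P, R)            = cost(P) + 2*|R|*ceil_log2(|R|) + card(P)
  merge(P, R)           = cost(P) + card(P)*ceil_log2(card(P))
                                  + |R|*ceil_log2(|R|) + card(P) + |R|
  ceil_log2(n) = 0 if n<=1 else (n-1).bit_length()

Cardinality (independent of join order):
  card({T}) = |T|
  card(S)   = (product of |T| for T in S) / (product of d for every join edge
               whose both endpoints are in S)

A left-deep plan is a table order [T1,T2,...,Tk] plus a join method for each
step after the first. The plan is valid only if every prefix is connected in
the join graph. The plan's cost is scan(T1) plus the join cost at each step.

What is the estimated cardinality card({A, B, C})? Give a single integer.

Tables in S: A(60), B(100), C(40)
Edges inside S: C-A(d=3), C-B(d=5)
numerator = 60 * 100 * 40 = 240000
denominator = 3 * 5 = 15
card(S) = 240000 / 15 = 16000

16000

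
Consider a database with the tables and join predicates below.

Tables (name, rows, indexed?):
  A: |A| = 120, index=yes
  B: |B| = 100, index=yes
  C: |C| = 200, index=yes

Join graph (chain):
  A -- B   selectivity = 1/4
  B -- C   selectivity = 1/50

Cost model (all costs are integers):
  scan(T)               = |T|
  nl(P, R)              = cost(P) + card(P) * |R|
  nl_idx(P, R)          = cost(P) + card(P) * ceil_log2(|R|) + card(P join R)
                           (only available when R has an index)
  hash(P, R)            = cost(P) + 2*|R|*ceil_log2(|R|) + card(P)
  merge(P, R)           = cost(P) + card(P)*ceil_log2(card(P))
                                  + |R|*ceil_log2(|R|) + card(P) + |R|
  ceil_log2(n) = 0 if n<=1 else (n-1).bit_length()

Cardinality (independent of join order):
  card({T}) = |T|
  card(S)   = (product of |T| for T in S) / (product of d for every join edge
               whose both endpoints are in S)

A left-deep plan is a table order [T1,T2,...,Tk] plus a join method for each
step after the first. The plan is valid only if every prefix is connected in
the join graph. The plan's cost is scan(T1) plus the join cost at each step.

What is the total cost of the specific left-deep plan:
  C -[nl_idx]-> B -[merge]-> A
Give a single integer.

step 1: scan C: cost=200, card=200
step 2: join B via nl_idx
    card(P join B) = 200*100/(50) = 400
    cost = 200 + 200*7 + 400 = 2000
step 3: join A via merge
    card(P join A) = 400*120/(4) = 12000
    cost = 2000 + 400*9 + 120*7 + 400 + 120 = 6960

6960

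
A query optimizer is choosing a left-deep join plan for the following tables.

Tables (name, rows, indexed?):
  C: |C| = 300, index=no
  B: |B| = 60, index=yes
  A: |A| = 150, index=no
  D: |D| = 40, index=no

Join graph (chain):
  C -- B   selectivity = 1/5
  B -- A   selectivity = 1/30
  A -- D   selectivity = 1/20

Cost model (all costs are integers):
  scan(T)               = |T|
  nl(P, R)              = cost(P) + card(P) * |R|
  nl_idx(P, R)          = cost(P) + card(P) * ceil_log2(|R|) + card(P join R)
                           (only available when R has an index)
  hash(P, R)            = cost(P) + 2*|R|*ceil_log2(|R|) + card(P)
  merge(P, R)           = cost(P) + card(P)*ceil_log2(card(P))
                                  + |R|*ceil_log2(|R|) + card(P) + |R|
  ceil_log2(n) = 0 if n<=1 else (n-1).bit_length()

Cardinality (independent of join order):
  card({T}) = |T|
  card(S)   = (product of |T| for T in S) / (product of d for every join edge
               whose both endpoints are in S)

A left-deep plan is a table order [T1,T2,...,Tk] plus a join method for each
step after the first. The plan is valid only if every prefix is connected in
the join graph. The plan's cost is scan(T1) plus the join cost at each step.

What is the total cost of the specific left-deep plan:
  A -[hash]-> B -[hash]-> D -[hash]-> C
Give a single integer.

step 1: scan A: cost=150, card=150
step 2: join B via hash
    card(P join B) = 150*60/(30) = 300
    cost = 150 + 2*60*6 + 150 = 1020
step 3: join D via hash
    card(P join D) = 300*40/(20) = 600
    cost = 1020 + 2*40*6 + 300 = 1800
step 4: join C via hash
    card(P join C) = 600*300/(5) = 36000
    cost = 1800 + 2*300*9 + 600 = 7800

7800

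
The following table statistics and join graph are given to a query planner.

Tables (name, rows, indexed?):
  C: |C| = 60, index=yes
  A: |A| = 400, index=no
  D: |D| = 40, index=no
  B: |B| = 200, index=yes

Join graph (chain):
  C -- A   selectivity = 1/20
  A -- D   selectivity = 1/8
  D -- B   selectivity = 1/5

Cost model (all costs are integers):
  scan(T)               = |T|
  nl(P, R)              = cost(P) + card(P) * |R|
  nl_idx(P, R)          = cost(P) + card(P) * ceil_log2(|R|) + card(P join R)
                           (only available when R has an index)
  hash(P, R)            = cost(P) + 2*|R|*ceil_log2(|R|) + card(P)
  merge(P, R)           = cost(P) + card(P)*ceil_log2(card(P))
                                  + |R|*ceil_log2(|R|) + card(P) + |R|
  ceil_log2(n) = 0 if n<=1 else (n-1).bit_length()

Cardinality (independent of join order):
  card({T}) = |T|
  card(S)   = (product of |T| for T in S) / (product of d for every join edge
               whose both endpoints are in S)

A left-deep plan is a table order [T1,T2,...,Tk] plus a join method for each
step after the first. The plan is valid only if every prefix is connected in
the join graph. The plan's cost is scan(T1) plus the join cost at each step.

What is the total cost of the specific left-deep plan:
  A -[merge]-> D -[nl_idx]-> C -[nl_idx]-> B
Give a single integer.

step 1: scan A: cost=400, card=400
step 2: join D via merge
    card(P join D) = 400*40/(8) = 2000
    cost = 400 + 400*9 + 40*6 + 400 + 40 = 4680
step 3: join C via nl_idx
    card(P join C) = 2000*60/(20) = 6000
    cost = 4680 + 2000*6 + 6000 = 22680
step 4: join B via nl_idx
    card(P join B) = 6000*200/(5) = 240000
    cost = 22680 + 6000*8 + 240000 = 310680

310680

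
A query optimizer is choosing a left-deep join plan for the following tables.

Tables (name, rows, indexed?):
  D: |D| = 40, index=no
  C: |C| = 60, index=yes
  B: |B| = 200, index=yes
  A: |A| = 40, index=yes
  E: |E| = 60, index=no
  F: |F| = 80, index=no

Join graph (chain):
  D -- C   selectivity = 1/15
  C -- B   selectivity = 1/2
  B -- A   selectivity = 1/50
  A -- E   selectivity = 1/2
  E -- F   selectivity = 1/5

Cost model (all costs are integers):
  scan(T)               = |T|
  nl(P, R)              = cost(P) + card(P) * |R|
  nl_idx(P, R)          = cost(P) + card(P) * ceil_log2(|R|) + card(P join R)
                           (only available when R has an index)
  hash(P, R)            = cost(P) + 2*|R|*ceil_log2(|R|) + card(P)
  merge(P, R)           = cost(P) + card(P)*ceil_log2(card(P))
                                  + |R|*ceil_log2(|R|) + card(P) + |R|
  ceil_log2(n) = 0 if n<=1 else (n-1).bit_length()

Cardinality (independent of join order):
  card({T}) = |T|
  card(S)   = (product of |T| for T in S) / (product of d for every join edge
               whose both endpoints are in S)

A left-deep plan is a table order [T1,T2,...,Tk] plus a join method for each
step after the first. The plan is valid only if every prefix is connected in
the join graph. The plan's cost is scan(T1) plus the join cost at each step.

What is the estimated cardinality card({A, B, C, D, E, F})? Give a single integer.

6144000

Tables in S: A(40), B(200), C(60), D(40), E(60), F(80)
Edges inside S: D-C(d=15), C-B(d=2), B-A(d=50), A-E(d=2), E-F(d=5)
numerator = 40 * 200 * 60 * 40 * 60 * 80 = 92160000000
denominator = 15 * 2 * 50 * 2 * 5 = 15000
card(S) = 92160000000 / 15000 = 6144000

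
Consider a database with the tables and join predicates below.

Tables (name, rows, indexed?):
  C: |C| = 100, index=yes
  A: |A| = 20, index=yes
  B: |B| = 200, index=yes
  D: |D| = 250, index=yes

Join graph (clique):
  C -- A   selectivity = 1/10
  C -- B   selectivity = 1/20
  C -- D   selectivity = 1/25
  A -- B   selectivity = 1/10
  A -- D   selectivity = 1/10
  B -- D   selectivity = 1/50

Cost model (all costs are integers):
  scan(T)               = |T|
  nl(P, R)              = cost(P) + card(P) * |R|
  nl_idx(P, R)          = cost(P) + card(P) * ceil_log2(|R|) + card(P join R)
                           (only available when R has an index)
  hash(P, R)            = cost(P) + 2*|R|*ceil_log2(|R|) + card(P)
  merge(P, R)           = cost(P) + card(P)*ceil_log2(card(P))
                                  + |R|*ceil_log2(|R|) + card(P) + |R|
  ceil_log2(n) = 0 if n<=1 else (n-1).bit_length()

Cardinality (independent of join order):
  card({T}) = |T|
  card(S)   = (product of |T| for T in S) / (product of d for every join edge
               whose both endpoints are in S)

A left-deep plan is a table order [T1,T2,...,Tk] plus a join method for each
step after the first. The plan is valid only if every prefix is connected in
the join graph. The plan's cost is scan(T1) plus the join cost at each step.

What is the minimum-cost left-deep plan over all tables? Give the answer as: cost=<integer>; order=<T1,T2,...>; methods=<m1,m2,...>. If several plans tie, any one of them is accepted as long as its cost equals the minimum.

Selinger DP (subsets sized 1..n):
  {C}: scan cost=100, card=100
  {A}: scan cost=20, card=20
  {B}: scan cost=200, card=200
  {D}: scan cost=250, card=250
  {AC}: card=200; try (C,nl_idx)→360, (A,hash)→400, (A,nl_idx)→800, (C,merge)→940, (A,merge)→1020, (C,hash)→1440 …(+2); best=360 via (C,nl_idx)
  {BC}: card=1000; try (C,hash)→1800, (B,nl_idx)→1900, (C,nl_idx)→2600, (B,merge)→2700, (C,merge)→2800, (B,hash)→3400 …(+2); best=1800 via (C,hash)
  {CD}: card=1000; try (D,nl_idx)→1900, (C,hash)→1900, (C,nl_idx)→3000, (D,merge)→3150, (C,merge)→3300, (D,hash)→4200 …(+2); best=1900 via (D,nl_idx)
  {AB}: card=400; try (B,nl_idx)→580, (A,hash)→600, (A,nl_idx)→1600, (B,merge)→1940, (A,merge)→2120, (B,hash)→3240 …(+2); best=580 via (B,nl_idx)
  {AD}: card=500; try (D,nl_idx)→680, (A,hash)→700, (A,nl_idx)→2000, (D,merge)→2390, (A,merge)→2620, (D,hash)→4040 …(+2); best=680 via (D,nl_idx)
  {BD}: card=1000; try (D,nl_idx)→2800, (B,nl_idx)→3250, (B,hash)→3700, (D,merge)→4250, (B,merge)→4300, (D,hash)→4400 …(+2); best=2800 via (D,nl_idx)
  {ABC}: card=200; try (B,nl_idx)→2160, (C,hash)→2380, (A,hash)→3000, (C,nl_idx)→3580, (B,hash)→3760, (B,merge)→3960 …(+6); best=2160 via (B,nl_idx)
  {ACD}: card=200; try (D,nl_idx)→2160, (C,hash)→2580, (A,hash)→3100, (C,nl_idx)→4380, (D,merge)→4410, (D,hash)→4560 …(+6); best=2160 via (D,nl_idx)
  {BCD}: card=200; try (C,hash)→5200, (B,hash)→6100, (D,hash)→6800, (D,nl_idx)→10000, (C,nl_idx)→10000, (B,nl_idx)→10100 …(+6); best=5200 via (C,hash)
  {ABD}: card=200; try (D,nl_idx)→3980, (A,hash)→4000, (B,hash)→4380, (B,nl_idx)→4880, (D,hash)→4980, (D,merge)→6830 …(+6); best=3980 via (D,nl_idx)
  {ABCD}: card=4; try (D,nl_idx)→3764, (B,nl_idx)→3764, (C,nl_idx)→5384, (B,hash)→5560, (C,hash)→5580, (A,hash)→5600 …(+10); best=3764 via (D,nl_idx)

cost=3764; order=A,C,B,D; methods=nl_idx,nl_idx,nl_idx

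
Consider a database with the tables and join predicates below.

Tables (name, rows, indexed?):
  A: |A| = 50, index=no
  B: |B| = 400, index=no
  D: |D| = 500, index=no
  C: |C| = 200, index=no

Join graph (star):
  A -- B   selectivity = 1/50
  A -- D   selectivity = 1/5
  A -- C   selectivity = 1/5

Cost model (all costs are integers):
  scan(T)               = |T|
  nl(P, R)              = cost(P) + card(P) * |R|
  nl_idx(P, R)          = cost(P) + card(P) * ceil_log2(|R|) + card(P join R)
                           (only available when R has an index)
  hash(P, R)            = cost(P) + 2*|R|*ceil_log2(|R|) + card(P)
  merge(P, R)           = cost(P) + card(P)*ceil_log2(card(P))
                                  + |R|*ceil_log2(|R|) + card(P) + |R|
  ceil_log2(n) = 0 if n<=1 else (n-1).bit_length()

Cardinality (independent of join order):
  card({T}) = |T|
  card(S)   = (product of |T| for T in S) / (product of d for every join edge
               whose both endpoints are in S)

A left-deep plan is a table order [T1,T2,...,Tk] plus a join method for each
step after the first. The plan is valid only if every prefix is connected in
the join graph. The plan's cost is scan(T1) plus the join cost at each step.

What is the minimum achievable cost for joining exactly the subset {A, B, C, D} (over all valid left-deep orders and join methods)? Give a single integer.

30000

Selinger DP over subsets of {A,B,C,D}:
  {A}: scan cost=50, card=50
  {B}: scan cost=400, card=400
  {D}: scan cost=500, card=500
  {C}: scan cost=200, card=200
  {AB}: card=400; try (A,hash)→1400, (B,merge)→4400, (A,merge)→4750, (B,hash)→7300, (B,nl)→20050, (A,nl)→20400; best=1400 via (A,hash)
  {AD}: card=5000; try (A,hash)→1600, (D,merge)→5400, (A,merge)→5850, (D,hash)→9100, (D,nl)→25050, (A,nl)→25500; best=1600 via (A,hash)
  {AC}: card=2000; try (A,hash)→1000, (C,merge)→2200, (A,merge)→2350, (C,hash)→3300, (C,nl)→10050, (A,nl)→10200; best=1000 via (A,hash)
  {ABD}: card=40000; try (D,merge)→10400, (D,hash)→10800, (B,hash)→13800, (B,merge)→75600, (D,nl)→201400, (B,nl)→2001600; best=10400 via (D,merge)
  {ABC}: card=16000; try (C,hash)→5000, (C,merge)→7200, (B,hash)→10200, (B,merge)→29000, (C,nl)→81400, (B,nl)→801000; best=5000 via (C,hash)
  {ACD}: card=200000; try (C,hash)→9800, (D,hash)→12000, (D,merge)→30000, (C,merge)→73400, (D,nl)→1001000, (C,nl)→1001600; best=9800 via (C,hash)
  {ABCD}: card=1600000; try (D,hash)→30000, (C,hash)→53600, (B,hash)→217000, (D,merge)→250000, (C,merge)→692200, (B,merge)→3813800 …(+3); best=30000 via (D,hash)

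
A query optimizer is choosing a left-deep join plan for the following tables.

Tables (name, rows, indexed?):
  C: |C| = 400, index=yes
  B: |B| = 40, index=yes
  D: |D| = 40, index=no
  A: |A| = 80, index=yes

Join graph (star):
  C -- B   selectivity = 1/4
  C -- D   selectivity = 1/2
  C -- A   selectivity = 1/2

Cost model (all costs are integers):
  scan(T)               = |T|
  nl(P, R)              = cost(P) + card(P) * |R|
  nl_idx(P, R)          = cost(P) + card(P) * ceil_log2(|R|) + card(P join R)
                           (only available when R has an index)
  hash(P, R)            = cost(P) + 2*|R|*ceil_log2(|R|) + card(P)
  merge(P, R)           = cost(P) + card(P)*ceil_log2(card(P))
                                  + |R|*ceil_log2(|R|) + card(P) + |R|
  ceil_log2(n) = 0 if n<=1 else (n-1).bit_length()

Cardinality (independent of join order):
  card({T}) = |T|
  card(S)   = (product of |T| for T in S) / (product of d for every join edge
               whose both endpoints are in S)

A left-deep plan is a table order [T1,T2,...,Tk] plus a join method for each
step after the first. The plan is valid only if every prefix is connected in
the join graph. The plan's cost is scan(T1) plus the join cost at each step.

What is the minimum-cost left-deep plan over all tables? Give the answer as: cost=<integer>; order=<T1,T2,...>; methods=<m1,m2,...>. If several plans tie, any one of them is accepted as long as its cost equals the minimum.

cost=86880; order=C,B,D,A; methods=hash,hash,hash

Selinger DP (subsets sized 1..n):
  {C}: scan cost=400, card=400
  {B}: scan cost=40, card=40
  {D}: scan cost=40, card=40
  {A}: scan cost=80, card=80
  {BC}: card=4000; try (B,hash)→1280, (C,merge)→4320, (C,nl_idx)→4400, (B,merge)→4680, (B,nl_idx)→6800, (C,hash)→7280 …(+2); best=1280 via (B,hash)
  {CD}: card=8000; try (D,hash)→1280, (C,merge)→4320, (D,merge)→4680, (C,hash)→7280, (C,nl_idx)→8400, (C,nl)→16040 …(+1); best=1280 via (D,hash)
  {AC}: card=16000; try (A,hash)→1920, (C,merge)→4720, (A,merge)→5040, (C,hash)→7360, (C,nl_idx)→16800, (A,nl_idx)→19200 …(+2); best=1920 via (A,hash)
  {BCD}: card=80000; try (D,hash)→5760, (B,hash)→9760, (D,merge)→53560, (B,merge)→113560, (B,nl_idx)→129280, (D,nl)→161280 …(+1); best=5760 via (D,hash)
  {ABC}: card=160000; try (A,hash)→6400, (B,hash)→18400, (A,merge)→53920, (A,nl_idx)→189280, (B,merge)→242200, (B,nl_idx)→257920 …(+2); best=6400 via (A,hash)
  {ACD}: card=320000; try (A,hash)→10400, (D,hash)→18400, (A,merge)→113920, (D,merge)→242200, (A,nl_idx)→377280, (A,nl)→641280 …(+1); best=10400 via (A,hash)
  {ABCD}: card=3200000; try (A,hash)→86880, (D,hash)→166880, (B,hash)→330880, (A,merge)→1446400, (D,merge)→3046680, (A,nl_idx)→3765760 …(+5); best=86880 via (A,hash)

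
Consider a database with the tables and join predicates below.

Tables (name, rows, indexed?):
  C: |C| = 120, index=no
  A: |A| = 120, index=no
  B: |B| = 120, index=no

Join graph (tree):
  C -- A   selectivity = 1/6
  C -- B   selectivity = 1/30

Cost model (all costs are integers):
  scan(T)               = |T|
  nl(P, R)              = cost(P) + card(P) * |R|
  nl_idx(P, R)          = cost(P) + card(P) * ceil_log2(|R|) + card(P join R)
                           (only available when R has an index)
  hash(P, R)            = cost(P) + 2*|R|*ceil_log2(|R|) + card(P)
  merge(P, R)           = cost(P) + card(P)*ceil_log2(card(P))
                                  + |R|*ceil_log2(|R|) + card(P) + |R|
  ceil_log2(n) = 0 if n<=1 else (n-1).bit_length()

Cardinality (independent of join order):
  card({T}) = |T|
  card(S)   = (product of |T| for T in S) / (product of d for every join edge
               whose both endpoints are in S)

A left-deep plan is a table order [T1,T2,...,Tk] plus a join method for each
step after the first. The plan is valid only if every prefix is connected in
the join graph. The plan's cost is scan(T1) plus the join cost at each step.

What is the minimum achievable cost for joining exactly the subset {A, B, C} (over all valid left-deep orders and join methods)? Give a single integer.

4080

Selinger DP over subsets of {A,B,C}:
  {C}: scan cost=120, card=120
  {A}: scan cost=120, card=120
  {B}: scan cost=120, card=120
  {AC}: card=2400; try (C,hash)→1920, (A,hash)→1920, (C,merge)→2040, (A,merge)→2040, (C,nl)→14520, (A,nl)→14520; best=1920 via (C,hash)
  {BC}: card=480; try (C,hash)→1920, (B,hash)→1920, (C,merge)→2040, (B,merge)→2040, (C,nl)→14520, (B,nl)→14520; best=1920 via (C,hash)
  {ABC}: card=9600; try (A,hash)→4080, (B,hash)→6000, (A,merge)→7680, (B,merge)→34080, (A,nl)→59520, (B,nl)→289920; best=4080 via (A,hash)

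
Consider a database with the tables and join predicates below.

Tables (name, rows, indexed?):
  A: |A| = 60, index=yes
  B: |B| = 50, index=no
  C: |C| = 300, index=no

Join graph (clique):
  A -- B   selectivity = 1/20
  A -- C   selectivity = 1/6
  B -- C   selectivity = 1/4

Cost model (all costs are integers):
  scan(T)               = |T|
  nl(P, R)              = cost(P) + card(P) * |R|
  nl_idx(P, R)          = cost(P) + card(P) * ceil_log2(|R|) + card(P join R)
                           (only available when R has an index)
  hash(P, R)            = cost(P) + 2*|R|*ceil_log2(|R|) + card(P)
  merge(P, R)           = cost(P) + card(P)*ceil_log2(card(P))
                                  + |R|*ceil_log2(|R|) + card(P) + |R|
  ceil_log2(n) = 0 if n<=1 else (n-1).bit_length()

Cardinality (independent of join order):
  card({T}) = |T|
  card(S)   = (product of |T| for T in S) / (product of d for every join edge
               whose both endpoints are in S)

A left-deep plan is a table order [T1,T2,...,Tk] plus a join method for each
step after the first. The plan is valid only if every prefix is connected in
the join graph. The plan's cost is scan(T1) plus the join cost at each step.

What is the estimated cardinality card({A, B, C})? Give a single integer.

Tables in S: A(60), B(50), C(300)
Edges inside S: A-B(d=20), A-C(d=6), B-C(d=4)
numerator = 60 * 50 * 300 = 900000
denominator = 20 * 6 * 4 = 480
card(S) = 900000 / 480 = 1875

1875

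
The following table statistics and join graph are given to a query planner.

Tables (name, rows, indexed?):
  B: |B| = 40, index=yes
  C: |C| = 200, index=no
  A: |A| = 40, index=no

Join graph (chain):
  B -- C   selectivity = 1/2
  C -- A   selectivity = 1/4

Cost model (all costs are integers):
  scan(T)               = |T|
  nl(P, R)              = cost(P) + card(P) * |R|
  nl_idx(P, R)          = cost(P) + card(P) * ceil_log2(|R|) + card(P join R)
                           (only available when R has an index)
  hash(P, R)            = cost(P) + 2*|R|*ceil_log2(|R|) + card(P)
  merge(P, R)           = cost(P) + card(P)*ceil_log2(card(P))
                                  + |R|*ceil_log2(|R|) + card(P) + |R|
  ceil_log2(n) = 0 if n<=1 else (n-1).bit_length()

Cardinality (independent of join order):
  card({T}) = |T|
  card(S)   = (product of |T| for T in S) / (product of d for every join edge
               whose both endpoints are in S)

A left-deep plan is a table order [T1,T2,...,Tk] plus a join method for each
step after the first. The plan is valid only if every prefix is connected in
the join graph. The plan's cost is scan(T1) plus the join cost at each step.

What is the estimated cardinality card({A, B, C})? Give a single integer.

40000

Tables in S: A(40), B(40), C(200)
Edges inside S: B-C(d=2), C-A(d=4)
numerator = 40 * 40 * 200 = 320000
denominator = 2 * 4 = 8
card(S) = 320000 / 8 = 40000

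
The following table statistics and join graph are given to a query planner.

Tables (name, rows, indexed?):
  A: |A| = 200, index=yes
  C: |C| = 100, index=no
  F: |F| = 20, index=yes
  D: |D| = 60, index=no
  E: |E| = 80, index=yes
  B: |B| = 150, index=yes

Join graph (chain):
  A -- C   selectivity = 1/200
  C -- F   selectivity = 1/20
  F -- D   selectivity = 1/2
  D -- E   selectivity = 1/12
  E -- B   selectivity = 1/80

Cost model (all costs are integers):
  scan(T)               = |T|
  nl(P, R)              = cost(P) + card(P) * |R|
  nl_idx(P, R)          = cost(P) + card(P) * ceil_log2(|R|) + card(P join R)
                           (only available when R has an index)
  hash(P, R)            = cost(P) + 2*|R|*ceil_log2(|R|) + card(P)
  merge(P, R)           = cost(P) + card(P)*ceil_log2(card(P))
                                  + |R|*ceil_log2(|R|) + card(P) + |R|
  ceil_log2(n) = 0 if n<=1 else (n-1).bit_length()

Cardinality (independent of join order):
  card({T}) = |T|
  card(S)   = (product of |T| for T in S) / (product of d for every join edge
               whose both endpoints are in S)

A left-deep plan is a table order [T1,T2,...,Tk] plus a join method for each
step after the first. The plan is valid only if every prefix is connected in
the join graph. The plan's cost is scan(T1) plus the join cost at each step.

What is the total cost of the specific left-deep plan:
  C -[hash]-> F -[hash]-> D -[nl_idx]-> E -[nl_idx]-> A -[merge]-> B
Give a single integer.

step 1: scan C: cost=100, card=100
step 2: join F via hash
    card(P join F) = 100*20/(20) = 100
    cost = 100 + 2*20*5 + 100 = 400
step 3: join D via hash
    card(P join D) = 100*60/(2) = 3000
    cost = 400 + 2*60*6 + 100 = 1220
step 4: join E via nl_idx
    card(P join E) = 3000*80/(12) = 20000
    cost = 1220 + 3000*7 + 20000 = 42220
step 5: join A via nl_idx
    card(P join A) = 20000*200/(200) = 20000
    cost = 42220 + 20000*8 + 20000 = 222220
step 6: join B via merge
    card(P join B) = 20000*150/(80) = 37500
    cost = 222220 + 20000*15 + 150*8 + 20000 + 150 = 543570

543570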